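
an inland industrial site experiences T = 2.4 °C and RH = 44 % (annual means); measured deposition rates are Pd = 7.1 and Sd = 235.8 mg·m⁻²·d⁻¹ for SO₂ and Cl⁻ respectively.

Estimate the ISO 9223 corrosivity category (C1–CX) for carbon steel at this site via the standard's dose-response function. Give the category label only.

C2

carbon steel: f(T) = +0.150·(T−10) [T≤10 °C] = -1.1400
  sulphur-dioxide contribution → 3.782 μm/a
  chloride contribution → 14.19 μm/a
  ⇒ r_corr(carbon steel) = 17.97 μm/a
18 μm/a falls in (1.3, 25] for carbon steel → category C2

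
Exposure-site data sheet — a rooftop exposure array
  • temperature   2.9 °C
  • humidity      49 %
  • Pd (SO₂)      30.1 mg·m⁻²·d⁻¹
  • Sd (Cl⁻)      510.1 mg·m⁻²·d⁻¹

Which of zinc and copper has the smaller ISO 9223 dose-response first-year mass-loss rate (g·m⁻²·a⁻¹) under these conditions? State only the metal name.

zinc: temperature factor f = +0.038·(-7.1) = -0.2698
  sulphur-dioxide contribution → 0.4196 μm/a
  chloride contribution → 1.158 μm/a
  total first-year rate 1.578 μm/a
  mass loss = 1.578 μm/a × 7.14 g/cm³ = 11.26 g·m⁻²·a⁻¹
copper: T≤10 °C ⇒ hinge +0.126·(2.9−10) = -0.8946
  sulphur-dioxide contribution → 0.09456 μm/a
  chloride contribution → 0.3712 μm/a
  total first-year rate 0.4658 μm/a
  mass loss = 0.4658 μm/a × 8.96 g/cm³ = 4.173 g·m⁻²·a⁻¹
Ordering by g·m⁻²·a⁻¹: zinc (11.3) > copper (4.17)

copper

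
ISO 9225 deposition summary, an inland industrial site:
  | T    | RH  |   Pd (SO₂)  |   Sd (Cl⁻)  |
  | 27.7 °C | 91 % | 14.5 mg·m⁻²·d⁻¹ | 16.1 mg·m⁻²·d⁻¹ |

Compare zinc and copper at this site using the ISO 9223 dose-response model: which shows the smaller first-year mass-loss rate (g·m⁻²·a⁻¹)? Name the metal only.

zinc

zinc: temperature factor f = -0.071·(17.7) = -1.2567
  SO₂ term: 0.0129·14.5^0.44·exp(0.046·91-1.2567) = 0.783
  Sd branch = 0.0175·Sd^0.57·e^(0.008·RH+0.085·T) = 1.861 μm/a
  r_corr = 0.783 + 1.861 = 2.644 μm/a
  mass loss = 2.644 μm/a × 7.14 g/cm³ = 18.88 g·m⁻²·a⁻¹
copper: temperature factor f = -0.080·(17.7) = -1.4160
  Pd branch = 0.0053·Pd^0.26·e^(0.059·RH+f) = 0.5533 μm/a
  Cl⁻ term: 0.01025·16.1^0.27·exp(0.036·91+0.049·27.7) = 2.232
  r_corr = 0.5533 + 2.232 = 2.786 μm/a
  mass loss = 2.786 μm/a × 8.96 g/cm³ = 24.96 g·m⁻²·a⁻¹
Ordering by g·m⁻²·a⁻¹: copper (25) > zinc (18.9)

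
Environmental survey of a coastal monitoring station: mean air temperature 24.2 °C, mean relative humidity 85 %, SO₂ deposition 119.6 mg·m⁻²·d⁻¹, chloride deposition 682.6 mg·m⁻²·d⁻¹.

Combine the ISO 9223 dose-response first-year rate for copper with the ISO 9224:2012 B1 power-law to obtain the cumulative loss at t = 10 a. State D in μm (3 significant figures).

copper: f(T) = -0.080·(T−10) [T>10 °C] = -1.1360
  Pd branch = 0.0053·Pd^0.26·e^(0.059·RH+f) = 0.8894 μm/a
  Cl⁻ term: 0.01025·682.6^0.27·exp(0.036·85+0.049·24.2) = 4.168
  r_corr = 0.8894 + 4.168 = 5.057 μm/a
ISO 9224: D(t) = r_corr · t^b with b = 0.667 (copper, B1)
  D(10) = 5.057 × 10^0.667 = 5.057 × 4.645 = 23.49 μm

D(10) = 23.5 μm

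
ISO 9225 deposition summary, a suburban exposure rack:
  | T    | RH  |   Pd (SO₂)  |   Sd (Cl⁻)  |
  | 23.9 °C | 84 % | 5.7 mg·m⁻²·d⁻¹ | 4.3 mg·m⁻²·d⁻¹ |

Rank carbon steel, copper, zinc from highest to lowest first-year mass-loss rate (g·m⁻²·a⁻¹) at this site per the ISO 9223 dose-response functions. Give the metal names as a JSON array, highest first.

carbon steel: f(T) = -0.054·(T−10) [T>10 °C] = -0.7506
  Pd branch = 1.77·Pd^0.52·e^(0.02·RH+f) = 11.08 μm/a
  Cl⁻ term: 0.102·4.3^0.62·exp(0.033·84+0.04·23.9) = 10.48
  sum: 11.08 + 10.48 → r_corr = 21.56 μm/a
  mass loss = 21.56 μm/a × 7.85 g/cm³ = 169.3 g·m⁻²·a⁻¹
copper: temperature factor f = -0.080·(13.9) = -1.1120
  Pd branch = 0.0053·Pd^0.26·e^(0.059·RH+f) = 0.3893 μm/a
  Cl⁻ term: 0.01025·4.3^0.27·exp(0.036·84+0.049·23.9) = 1.008
  r_corr = 0.3893 + 1.008 = 1.398 μm/a
  mass loss = 1.398 μm/a × 8.96 g/cm³ = 12.52 g·m⁻²·a⁻¹
zinc: f(T) = -0.071·(T−10) [T>10 °C] = -0.9869
  SO₂ term: 0.0129·5.7^0.44·exp(0.046·84-0.9869) = 0.4928
  Sd branch = 0.0175·Sd^0.57·e^(0.008·RH+0.085·T) = 0.6001 μm/a
  sum: 0.4928 + 0.6001 → r_corr = 1.093 μm/a
  mass loss = 1.093 μm/a × 7.14 g/cm³ = 7.803 g·m⁻²·a⁻¹
Ordering by g·m⁻²·a⁻¹: carbon steel (169) > copper (12.5) > zinc (7.8)

["carbon steel", "copper", "zinc"]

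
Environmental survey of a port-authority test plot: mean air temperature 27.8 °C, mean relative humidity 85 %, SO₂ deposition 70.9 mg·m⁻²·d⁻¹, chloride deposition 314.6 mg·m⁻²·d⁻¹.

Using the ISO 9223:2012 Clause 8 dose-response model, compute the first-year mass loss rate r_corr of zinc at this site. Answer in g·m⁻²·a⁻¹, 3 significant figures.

r_corr = 78.0 g·m⁻²·a⁻¹

zinc: temperature factor f = -0.071·(17.8) = -1.2638
  Pd branch = 0.0129·Pd^0.44·e^(0.046·RH+f) = 1.186 μm/a
  Sd branch = 0.0175·Sd^0.57·e^(0.008·RH+0.085·T) = 9.735 μm/a
  sum: 1.186 + 9.735 → r_corr = 10.92 μm/a
Convert to mass loss: 10.92 μm/a × 7.14 g/cm³ = 77.97 g·m⁻²·a⁻¹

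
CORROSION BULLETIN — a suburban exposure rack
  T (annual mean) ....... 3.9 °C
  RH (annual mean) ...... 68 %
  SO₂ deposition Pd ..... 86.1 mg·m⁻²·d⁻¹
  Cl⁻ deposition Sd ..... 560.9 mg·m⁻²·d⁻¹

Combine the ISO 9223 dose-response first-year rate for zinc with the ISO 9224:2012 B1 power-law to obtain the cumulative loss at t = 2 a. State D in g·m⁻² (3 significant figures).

zinc: f(T) = +0.038·(T−10) [T≤10 °C] = -0.2318
  sulphur-dioxide contribution → 1.659 μm/a
  chloride contribution → 1.549 μm/a
  ⇒ r_corr(zinc) = 3.208 μm/a
Long-term exponent b (ISO 9224 Table 2, B1) = 0.813
  D(2) = 3.208 × 2^0.813 = 3.208 × 1.757 = 5.636 μm
  Mass loss = 5.636 μm × 7.14 g/cm³ = 40.24 g·m⁻²

D(2) = 40.2 g·m⁻²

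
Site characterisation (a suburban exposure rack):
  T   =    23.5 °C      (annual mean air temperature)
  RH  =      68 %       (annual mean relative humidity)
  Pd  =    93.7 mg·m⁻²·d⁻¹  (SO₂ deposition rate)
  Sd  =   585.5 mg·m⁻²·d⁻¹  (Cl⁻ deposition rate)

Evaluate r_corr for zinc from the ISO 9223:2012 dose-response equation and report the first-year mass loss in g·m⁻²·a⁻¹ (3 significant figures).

zinc: temperature factor f = -0.071·(13.5) = -0.9585
  Pd branch = 0.0129·Pd^0.44·e^(0.046·RH+f) = 0.8324 μm/a
  Cl⁻ term: 0.0175·585.5^0.57·exp(0.008·68+0.085·23.5) = 8.4
  r_corr = 0.8324 + 8.4 = 9.233 μm/a
Convert to mass loss: 9.233 μm/a × 7.14 g/cm³ = 65.92 g·m⁻²·a⁻¹

r_corr = 65.9 g·m⁻²·a⁻¹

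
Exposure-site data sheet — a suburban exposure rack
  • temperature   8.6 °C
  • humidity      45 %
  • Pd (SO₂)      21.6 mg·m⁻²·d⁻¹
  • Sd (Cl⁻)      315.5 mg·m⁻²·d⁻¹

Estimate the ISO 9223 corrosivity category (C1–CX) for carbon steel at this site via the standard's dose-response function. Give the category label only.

C3

carbon steel: T≤10 °C ⇒ hinge +0.150·(8.6−10) = -0.2100
  Pd branch = 1.77·Pd^0.52·e^(0.02·RH+f) = 17.44 μm/a
  Sd branch = 0.102·Sd^0.62·e^(0.033·RH+0.04·T) = 22.51 μm/a
  r_corr = 17.44 + 22.51 = 39.95 μm/a
Category bounds: 25…50 μm/a bracket r_corr ⇒ C3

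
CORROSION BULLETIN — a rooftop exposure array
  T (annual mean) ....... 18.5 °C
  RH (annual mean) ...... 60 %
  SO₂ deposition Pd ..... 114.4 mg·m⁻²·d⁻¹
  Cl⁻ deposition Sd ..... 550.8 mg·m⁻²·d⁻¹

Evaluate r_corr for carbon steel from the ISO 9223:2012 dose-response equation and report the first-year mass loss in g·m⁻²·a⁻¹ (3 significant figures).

r_corr = 951 g·m⁻²·a⁻¹

carbon steel: T>10 °C ⇒ hinge -0.054·(18.5−10) = -0.4590
  sulphur-dioxide contribution → 43.67 μm/a
  chloride contribution → 77.5 μm/a
  total first-year rate 121.2 μm/a
Convert to mass loss: 121.2 μm/a × 7.85 g/cm³ = 951.2 g·m⁻²·a⁻¹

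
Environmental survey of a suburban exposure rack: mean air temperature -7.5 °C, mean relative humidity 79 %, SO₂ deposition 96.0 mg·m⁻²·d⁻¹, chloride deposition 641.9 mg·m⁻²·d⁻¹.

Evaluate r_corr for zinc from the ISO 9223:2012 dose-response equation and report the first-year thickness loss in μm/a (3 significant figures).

zinc: f(T) = +0.038·(T−10) [T≤10 °C] = -0.6650
  Pd branch = 0.0129·Pd^0.44·e^(0.046·RH+f) = 1.872 μm/a
  Cl⁻ term: 0.0175·641.9^0.57·exp(0.008·79+0.085·-7.5) = 0.6933
  r_corr = 1.872 + 0.6933 = 2.565 μm/a

r_corr = 2.56 μm/a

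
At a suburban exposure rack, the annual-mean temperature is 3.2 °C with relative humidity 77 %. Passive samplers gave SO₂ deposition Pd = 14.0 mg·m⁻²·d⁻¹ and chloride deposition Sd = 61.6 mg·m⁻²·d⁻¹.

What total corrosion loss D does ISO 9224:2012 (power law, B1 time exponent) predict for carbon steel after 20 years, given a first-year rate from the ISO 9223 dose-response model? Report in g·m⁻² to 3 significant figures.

carbon steel: T≤10 °C ⇒ hinge +0.150·(3.2−10) = -1.0200
  sulphur-dioxide contribution → 11.74 μm/a
  chloride contribution → 18.94 μm/a
  ⇒ r_corr(carbon steel) = 30.68 μm/a
Power-law: D(20) = r_corr · 20^0.523
  D(20) = 30.68 × 20^0.523 = 30.68 × 4.791 = 147 μm
  Mass loss = 147 μm × 7.85 g/cm³ = 1154 g·m⁻²

D(20) = 1.15e+03 g·m⁻²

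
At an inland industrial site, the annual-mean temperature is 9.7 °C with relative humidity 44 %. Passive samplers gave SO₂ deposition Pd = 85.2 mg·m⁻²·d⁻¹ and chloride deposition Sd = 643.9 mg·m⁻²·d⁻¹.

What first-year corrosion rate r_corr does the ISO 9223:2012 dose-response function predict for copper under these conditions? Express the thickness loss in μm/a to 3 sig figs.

r_corr = 0.678 μm/a

copper: T≤10 °C ⇒ hinge +0.126·(9.7−10) = -0.0378
  SO₂ term: 0.0053·85.2^0.26·exp(0.059·44-0.0378) = 0.2174
  Cl⁻ term: 0.01025·643.9^0.27·exp(0.036·44+0.049·9.7) = 0.4607
  r_corr = 0.2174 + 0.4607 = 0.6781 μm/a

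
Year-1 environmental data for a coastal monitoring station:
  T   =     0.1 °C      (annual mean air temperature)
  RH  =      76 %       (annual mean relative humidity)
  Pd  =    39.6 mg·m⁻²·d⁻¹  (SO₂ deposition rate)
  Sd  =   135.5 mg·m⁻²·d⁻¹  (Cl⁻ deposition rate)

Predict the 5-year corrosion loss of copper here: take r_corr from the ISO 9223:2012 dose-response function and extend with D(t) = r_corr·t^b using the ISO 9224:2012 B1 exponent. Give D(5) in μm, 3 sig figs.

copper: f(T) = +0.126·(T−10) [T≤10 °C] = -1.2474
  Pd branch = 0.0053·Pd^0.26·e^(0.059·RH+f) = 0.351 μm/a
  Cl⁻ term: 0.01025·135.5^0.27·exp(0.036·76+0.049·0.1) = 0.598
  r_corr = 0.351 + 0.598 = 0.949 μm/a
ISO 9224: D(t) = r_corr · t^b with b = 0.667 (copper, B1)
  D(5) = 0.949 × 5^0.667 = 0.949 × 2.926 = 2.776 μm

D(5) = 2.78 μm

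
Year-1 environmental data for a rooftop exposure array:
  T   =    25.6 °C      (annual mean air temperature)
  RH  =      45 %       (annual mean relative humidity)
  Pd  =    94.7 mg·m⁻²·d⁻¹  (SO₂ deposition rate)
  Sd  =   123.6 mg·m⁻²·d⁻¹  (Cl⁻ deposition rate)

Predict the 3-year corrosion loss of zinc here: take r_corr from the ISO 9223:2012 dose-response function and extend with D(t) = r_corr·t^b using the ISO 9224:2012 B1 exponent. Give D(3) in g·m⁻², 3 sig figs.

D(3) = 64.4 g·m⁻²

zinc: f(T) = -0.071·(T−10) [T>10 °C] = -1.1076
  sulphur-dioxide contribution → 0.2501 μm/a
  chloride contribution → 3.442 μm/a
  total first-year rate 3.693 μm/a
Power-law: D(3) = r_corr · 3^0.813
  D(3) = 3.693 × 3^0.813 = 3.693 × 2.443 = 9.02 μm
  Mass loss = 9.02 μm × 7.14 g/cm³ = 64.4 g·m⁻²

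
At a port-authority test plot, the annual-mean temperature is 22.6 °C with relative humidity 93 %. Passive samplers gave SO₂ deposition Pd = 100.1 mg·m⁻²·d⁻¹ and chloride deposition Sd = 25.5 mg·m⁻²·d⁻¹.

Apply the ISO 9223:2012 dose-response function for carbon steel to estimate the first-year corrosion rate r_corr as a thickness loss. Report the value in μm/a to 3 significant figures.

r_corr = 104 μm/a

carbon steel: f(T) = -0.054·(T−10) [T>10 °C] = -0.6804
  Pd branch = 1.77·Pd^0.52·e^(0.02·RH+f) = 63.17 μm/a
  Sd branch = 0.102·Sd^0.62·e^(0.033·RH+0.04·T) = 40.37 μm/a
  r_corr = 63.17 + 40.37 = 103.5 μm/a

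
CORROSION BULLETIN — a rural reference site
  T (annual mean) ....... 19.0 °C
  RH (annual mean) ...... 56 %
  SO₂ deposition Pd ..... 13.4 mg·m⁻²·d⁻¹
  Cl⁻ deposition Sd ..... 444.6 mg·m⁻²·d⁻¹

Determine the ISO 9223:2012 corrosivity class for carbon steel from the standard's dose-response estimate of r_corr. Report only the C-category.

C4

carbon steel: f(T) = -0.054·(T−10) [T>10 °C] = -0.4860
  SO₂ term: 1.77·13.4^0.52·exp(0.02·56-0.4860) = 12.87
  Cl⁻ term: 0.102·444.6^0.62·exp(0.033·56+0.04·19.0) = 60.67
  r_corr = 12.87 + 60.67 = 73.54 μm/a
73.5 μm/a falls in (50, 80] for carbon steel → category C4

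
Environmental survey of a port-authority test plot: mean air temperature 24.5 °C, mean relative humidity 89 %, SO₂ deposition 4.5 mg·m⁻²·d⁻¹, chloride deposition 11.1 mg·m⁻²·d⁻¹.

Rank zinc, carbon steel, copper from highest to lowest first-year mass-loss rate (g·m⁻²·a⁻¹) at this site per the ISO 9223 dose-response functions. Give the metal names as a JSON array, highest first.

zinc: T>10 °C ⇒ hinge -0.071·(24.5−10) = -1.0295
  SO₂ term: 0.0129·4.5^0.44·exp(0.046·89-1.0295) = 0.5357
  Cl⁻ term: 0.0175·11.1^0.57·exp(0.008·89+0.085·24.5) = 1.129
  r_corr = 0.5357 + 1.129 = 1.664 μm/a
  mass loss = 1.664 μm/a × 7.14 g/cm³ = 11.88 g·m⁻²·a⁻¹
carbon steel: temperature factor f = -0.054·(14.5) = -0.7830
  Pd branch = 1.77·Pd^0.52·e^(0.02·RH+f) = 10.49 μm/a
  Cl⁻ term: 0.102·11.1^0.62·exp(0.033·89+0.04·24.5) = 22.79
  sum: 10.49 + 22.79 → r_corr = 33.28 μm/a
  mass loss = 33.28 μm/a × 7.85 g/cm³ = 261.3 g·m⁻²·a⁻¹
copper: f(T) = -0.080·(T−10) [T>10 °C] = -1.1600
  Pd branch = 0.0053·Pd^0.26·e^(0.059·RH+f) = 0.4686 μm/a
  Cl⁻ term: 0.01025·11.1^0.27·exp(0.036·89+0.049·24.5) = 1.606
  sum: 0.4686 + 1.606 → r_corr = 2.075 μm/a
  mass loss = 2.075 μm/a × 8.96 g/cm³ = 18.59 g·m⁻²·a⁻¹
Ordering by g·m⁻²·a⁻¹: carbon steel (261) > copper (18.6) > zinc (11.9)

["carbon steel", "copper", "zinc"]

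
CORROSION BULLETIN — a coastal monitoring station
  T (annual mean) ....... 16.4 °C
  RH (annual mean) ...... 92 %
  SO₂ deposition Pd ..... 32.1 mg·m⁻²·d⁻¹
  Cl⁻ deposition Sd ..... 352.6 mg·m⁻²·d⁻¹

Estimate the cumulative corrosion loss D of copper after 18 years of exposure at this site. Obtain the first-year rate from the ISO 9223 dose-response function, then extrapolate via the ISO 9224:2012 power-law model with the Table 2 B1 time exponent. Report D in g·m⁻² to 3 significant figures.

D(18) = 298 g·m⁻²

copper: T>10 °C ⇒ hinge -0.080·(16.4−10) = -0.5120
  Pd branch = 0.0053·Pd^0.26·e^(0.059·RH+f) = 1.782 μm/a
  Cl⁻ term: 0.01025·352.6^0.27·exp(0.036·92+0.049·16.4) = 3.061
  sum: 1.782 + 3.061 → r_corr = 4.843 μm/a
Power-law: D(18) = r_corr · 18^0.667
  D(18) = 4.843 × 18^0.667 = 4.843 × 6.875 = 33.3 μm
  Mass loss = 33.3 μm × 8.96 g/cm³ = 298.3 g·m⁻²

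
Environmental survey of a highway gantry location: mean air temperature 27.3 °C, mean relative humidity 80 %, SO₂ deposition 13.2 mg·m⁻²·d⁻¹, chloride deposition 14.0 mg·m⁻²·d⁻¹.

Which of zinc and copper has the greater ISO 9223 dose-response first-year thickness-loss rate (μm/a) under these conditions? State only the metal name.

zinc: T>10 °C ⇒ hinge -0.071·(27.3−10) = -1.2283
  Pd branch = 0.0129·Pd^0.44·e^(0.046·RH+f) = 0.466 μm/a
  Sd branch = 0.0175·Sd^0.57·e^(0.008·RH+0.085·T) = 1.521 μm/a
  sum: 0.466 + 1.521 → r_corr = 1.987 μm/a
copper: T>10 °C ⇒ hinge -0.080·(27.3−10) = -1.3840
  SO₂ term: 0.0053·13.2^0.26·exp(0.059·80-1.3840) = 0.2914
  Cl⁻ term: 0.01025·14.0^0.27·exp(0.036·80+0.049·27.3) = 1.419
  r_corr = 0.2914 + 1.419 = 1.71 μm/a
Ordering by μm/a: zinc (1.99) > copper (1.71)

zinc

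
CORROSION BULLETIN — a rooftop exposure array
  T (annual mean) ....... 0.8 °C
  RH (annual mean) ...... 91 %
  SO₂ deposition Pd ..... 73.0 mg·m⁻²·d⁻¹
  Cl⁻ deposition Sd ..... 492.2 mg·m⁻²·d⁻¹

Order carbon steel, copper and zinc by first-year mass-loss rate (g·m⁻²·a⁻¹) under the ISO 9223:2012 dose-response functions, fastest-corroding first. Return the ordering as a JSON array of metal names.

carbon steel: temperature factor f = +0.150·(-9.2) = -1.3800
  sulphur-dioxide contribution → 25.59 μm/a
  chloride contribution → 99.04 μm/a
  total first-year rate 124.6 μm/a
  mass loss = 124.6 μm/a × 7.85 g/cm³ = 978.3 g·m⁻²·a⁻¹
copper: f(T) = +0.126·(T−10) [T≤10 °C] = -1.1592
  sulphur-dioxide contribution → 1.089 μm/a
  chloride contribution → 1.504 μm/a
  ⇒ r_corr(copper) = 2.593 μm/a
  mass loss = 2.593 μm/a × 8.96 g/cm³ = 23.24 g·m⁻²·a⁻¹
zinc: T≤10 °C ⇒ hinge +0.038·(0.8−10) = -0.3496
  sulphur-dioxide contribution → 3.95 μm/a
  chloride contribution → 1.328 μm/a
  total first-year rate 5.278 μm/a
  mass loss = 5.278 μm/a × 7.14 g/cm³ = 37.69 g·m⁻²·a⁻¹
Ordering by g·m⁻²·a⁻¹: carbon steel (978) > zinc (37.7) > copper (23.2)

["carbon steel", "zinc", "copper"]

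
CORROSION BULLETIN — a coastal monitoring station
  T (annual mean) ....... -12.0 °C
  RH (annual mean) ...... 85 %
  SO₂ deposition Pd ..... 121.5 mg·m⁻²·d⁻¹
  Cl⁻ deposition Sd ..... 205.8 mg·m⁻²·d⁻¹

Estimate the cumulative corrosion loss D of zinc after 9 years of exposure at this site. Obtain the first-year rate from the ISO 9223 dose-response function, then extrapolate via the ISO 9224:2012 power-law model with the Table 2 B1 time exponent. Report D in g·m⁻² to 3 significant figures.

zinc: f(T) = +0.038·(T−10) [T≤10 °C] = -0.8360
  Pd branch = 0.0129·Pd^0.44·e^(0.046·RH+f) = 2.306 μm/a
  Cl⁻ term: 0.0175·205.8^0.57·exp(0.008·85+0.085·-12.0) = 0.2594
  r_corr = 2.306 + 0.2594 = 2.565 μm/a
ISO 9224: D(t) = r_corr · t^b with b = 0.813 (zinc, B1)
  D(9) = 2.565 × 9^0.813 = 2.565 × 5.968 = 15.31 μm
  Mass loss = 15.31 μm × 7.14 g/cm³ = 109.3 g·m⁻²

D(9) = 109 g·m⁻²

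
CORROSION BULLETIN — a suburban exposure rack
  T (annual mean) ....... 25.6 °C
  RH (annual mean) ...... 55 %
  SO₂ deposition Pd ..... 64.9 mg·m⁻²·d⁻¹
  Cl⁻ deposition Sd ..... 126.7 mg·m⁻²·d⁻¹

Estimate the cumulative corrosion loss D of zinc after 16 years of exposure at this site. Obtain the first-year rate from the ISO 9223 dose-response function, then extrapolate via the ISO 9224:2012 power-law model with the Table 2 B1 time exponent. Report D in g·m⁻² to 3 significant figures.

zinc: temperature factor f = -0.071·(15.6) = -1.1076
  Pd branch = 0.0129·Pd^0.44·e^(0.046·RH+f) = 0.3355 μm/a
  Sd branch = 0.0175·Sd^0.57·e^(0.008·RH+0.085·T) = 3.782 μm/a
  sum: 0.3355 + 3.782 → r_corr = 4.118 μm/a
Long-term exponent b (ISO 9224 Table 2, B1) = 0.813
  D(16) = 4.118 × 16^0.813 = 4.118 × 9.527 = 39.23 μm
  Mass loss = 39.23 μm × 7.14 g/cm³ = 280.1 g·m⁻²

D(16) = 280 g·m⁻²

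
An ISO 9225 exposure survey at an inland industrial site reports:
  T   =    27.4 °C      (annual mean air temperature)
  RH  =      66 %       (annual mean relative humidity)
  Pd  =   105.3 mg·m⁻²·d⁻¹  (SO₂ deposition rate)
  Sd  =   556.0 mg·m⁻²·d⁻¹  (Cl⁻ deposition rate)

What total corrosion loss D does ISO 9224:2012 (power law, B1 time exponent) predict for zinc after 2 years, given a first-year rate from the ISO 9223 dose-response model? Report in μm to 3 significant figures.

zinc: f(T) = -0.071·(T−10) [T>10 °C] = -1.2354
  sulphur-dioxide contribution → 0.606 μm/a
  chloride contribution → 11.18 μm/a
  total first-year rate 11.79 μm/a
Power-law: D(2) = r_corr · 2^0.813
  D(2) = 11.79 × 2^0.813 = 11.79 × 1.757 = 20.71 μm

D(2) = 20.7 μm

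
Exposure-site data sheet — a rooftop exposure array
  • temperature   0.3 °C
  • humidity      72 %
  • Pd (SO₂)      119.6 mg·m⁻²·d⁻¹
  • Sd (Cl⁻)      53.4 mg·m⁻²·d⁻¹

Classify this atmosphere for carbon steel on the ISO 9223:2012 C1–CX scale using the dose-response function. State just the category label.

C3

carbon steel: f(T) = +0.150·(T−10) [T≤10 °C] = -1.4550
  sulphur-dioxide contribution → 20.98 μm/a
  chloride contribution → 13.08 μm/a
  ⇒ r_corr(carbon steel) = 34.07 μm/a
34.1 μm/a falls in (25, 50] for carbon steel → category C3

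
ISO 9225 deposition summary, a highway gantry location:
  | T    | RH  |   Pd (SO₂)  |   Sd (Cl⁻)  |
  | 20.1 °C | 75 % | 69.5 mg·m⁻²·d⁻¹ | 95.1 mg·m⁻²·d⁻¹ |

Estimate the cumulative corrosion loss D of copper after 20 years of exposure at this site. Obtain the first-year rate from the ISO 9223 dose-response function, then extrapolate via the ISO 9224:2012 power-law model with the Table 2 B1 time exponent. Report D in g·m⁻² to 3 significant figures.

D(20) = 132 g·m⁻²

copper: temperature factor f = -0.080·(10.1) = -0.8080
  sulphur-dioxide contribution → 0.5943 μm/a
  chloride contribution → 1.397 μm/a
  ⇒ r_corr(copper) = 1.991 μm/a
Long-term exponent b (ISO 9224 Table 2, B1) = 0.667
  D(20) = 1.991 × 20^0.667 = 1.991 × 7.375 = 14.69 μm
  Mass loss = 14.69 μm × 8.96 g/cm³ = 131.6 g·m⁻²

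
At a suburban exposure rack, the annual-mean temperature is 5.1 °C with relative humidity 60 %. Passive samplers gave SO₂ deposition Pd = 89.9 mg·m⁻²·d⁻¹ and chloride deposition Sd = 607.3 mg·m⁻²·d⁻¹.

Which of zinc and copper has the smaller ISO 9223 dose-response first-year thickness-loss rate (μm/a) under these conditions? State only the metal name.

copper

zinc: f(T) = +0.038·(T−10) [T≤10 °C] = -0.1862
  SO₂ term: 0.0129·89.9^0.44·exp(0.046·60-0.1862) = 1.225
  Sd branch = 0.0175·Sd^0.57·e^(0.008·RH+0.085·T) = 1.684 μm/a
  sum: 1.225 + 1.684 → r_corr = 2.909 μm/a
copper: T≤10 °C ⇒ hinge +0.126·(5.1−10) = -0.6174
  SO₂ term: 0.0053·89.9^0.26·exp(0.059·60-0.6174) = 0.3173
  Sd branch = 0.01025·Sd^0.27·e^(0.036·RH+0.049·T) = 0.6439 μm/a
  r_corr = 0.3173 + 0.6439 = 0.9613 μm/a
Ordering by μm/a: zinc (2.91) > copper (0.961)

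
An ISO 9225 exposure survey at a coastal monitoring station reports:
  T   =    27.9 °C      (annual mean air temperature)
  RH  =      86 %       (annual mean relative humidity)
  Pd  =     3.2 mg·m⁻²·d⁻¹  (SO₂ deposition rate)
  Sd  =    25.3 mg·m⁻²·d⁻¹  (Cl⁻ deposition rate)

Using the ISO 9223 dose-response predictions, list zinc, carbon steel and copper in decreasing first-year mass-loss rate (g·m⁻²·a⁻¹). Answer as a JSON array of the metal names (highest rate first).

["carbon steel", "copper", "zinc"]

zinc: temperature factor f = -0.071·(17.9) = -1.2709
  sulphur-dioxide contribution → 0.3155 μm/a
  chloride contribution → 2.353 μm/a
  total first-year rate 2.668 μm/a
  mass loss = 2.668 μm/a × 7.14 g/cm³ = 19.05 g·m⁻²·a⁻¹
carbon steel: f(T) = -0.054·(T−10) [T>10 °C] = -0.9666
  sulphur-dioxide contribution → 6.884 μm/a
  chloride contribution → 39.42 μm/a
  ⇒ r_corr(carbon steel) = 46.31 μm/a
  mass loss = 46.31 μm/a × 7.85 g/cm³ = 363.5 g·m⁻²·a⁻¹
copper: T>10 °C ⇒ hinge -0.080·(27.9−10) = -1.4320
  sulphur-dioxide contribution → 0.2737 μm/a
  chloride contribution → 2.127 μm/a
  ⇒ r_corr(copper) = 2.401 μm/a
  mass loss = 2.401 μm/a × 8.96 g/cm³ = 21.51 g·m⁻²·a⁻¹
Ordering by g·m⁻²·a⁻¹: carbon steel (364) > copper (21.5) > zinc (19)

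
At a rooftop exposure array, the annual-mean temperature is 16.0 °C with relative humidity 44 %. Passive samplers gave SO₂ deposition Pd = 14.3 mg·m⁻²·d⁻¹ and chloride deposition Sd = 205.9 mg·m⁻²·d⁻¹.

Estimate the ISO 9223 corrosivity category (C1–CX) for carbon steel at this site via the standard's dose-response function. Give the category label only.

carbon steel: temperature factor f = -0.054·(6.0) = -0.3240
  Pd branch = 1.77·Pd^0.52·e^(0.02·RH+f) = 12.31 μm/a
  Cl⁻ term: 0.102·205.9^0.62·exp(0.033·44+0.04·16.0) = 22.47
  r_corr = 12.31 + 22.47 = 34.78 μm/a
34.8 μm/a falls in (25, 50] for carbon steel → category C3

C3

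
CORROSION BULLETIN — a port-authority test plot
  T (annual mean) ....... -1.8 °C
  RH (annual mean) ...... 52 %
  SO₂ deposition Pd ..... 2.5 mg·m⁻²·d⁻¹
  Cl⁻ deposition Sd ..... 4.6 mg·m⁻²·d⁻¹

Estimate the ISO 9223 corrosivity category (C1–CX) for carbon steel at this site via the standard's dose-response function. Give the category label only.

carbon steel: f(T) = +0.150·(T−10) [T≤10 °C] = -1.7700
  Pd branch = 1.77·Pd^0.52·e^(0.02·RH+f) = 1.374 μm/a
  Cl⁻ term: 0.102·4.6^0.62·exp(0.033·52+0.04·-1.8) = 1.36
  r_corr = 1.374 + 1.36 = 2.733 μm/a
Category bounds: 1.3…25 μm/a bracket r_corr ⇒ C2

C2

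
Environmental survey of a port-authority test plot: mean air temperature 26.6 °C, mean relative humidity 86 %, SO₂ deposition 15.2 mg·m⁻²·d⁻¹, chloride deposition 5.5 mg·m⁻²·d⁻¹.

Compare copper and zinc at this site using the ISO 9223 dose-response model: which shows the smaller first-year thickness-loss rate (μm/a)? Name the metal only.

copper: f(T) = -0.080·(T−10) [T>10 °C] = -1.3280
  sulphur-dioxide contribution → 0.4554 μm/a
  chloride contribution → 1.322 μm/a
  total first-year rate 1.778 μm/a
zinc: T>10 °C ⇒ hinge -0.071·(26.6−10) = -1.1786
  sulphur-dioxide contribution → 0.6868 μm/a
  chloride contribution → 0.8826 μm/a
  total first-year rate 1.569 μm/a
Ordering by μm/a: copper (1.78) > zinc (1.57)

zinc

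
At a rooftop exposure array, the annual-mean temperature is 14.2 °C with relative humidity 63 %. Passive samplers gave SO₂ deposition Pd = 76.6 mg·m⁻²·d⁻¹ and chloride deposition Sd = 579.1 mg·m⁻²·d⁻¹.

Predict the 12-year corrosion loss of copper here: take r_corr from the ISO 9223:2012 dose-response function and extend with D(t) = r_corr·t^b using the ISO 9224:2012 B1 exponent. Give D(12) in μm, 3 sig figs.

copper: T>10 °C ⇒ hinge -0.080·(14.2−10) = -0.3360
  Pd branch = 0.0053·Pd^0.26·e^(0.059·RH+f) = 0.4814 μm/a
  Cl⁻ term: 0.01025·579.1^0.27·exp(0.036·63+0.049·14.2) = 1.106
  sum: 0.4814 + 1.106 → r_corr = 1.588 μm/a
ISO 9224: D(t) = r_corr · t^b with b = 0.667 (copper, B1)
  D(12) = 1.588 × 12^0.667 = 1.588 × 5.246 = 8.328 μm

D(12) = 8.33 μm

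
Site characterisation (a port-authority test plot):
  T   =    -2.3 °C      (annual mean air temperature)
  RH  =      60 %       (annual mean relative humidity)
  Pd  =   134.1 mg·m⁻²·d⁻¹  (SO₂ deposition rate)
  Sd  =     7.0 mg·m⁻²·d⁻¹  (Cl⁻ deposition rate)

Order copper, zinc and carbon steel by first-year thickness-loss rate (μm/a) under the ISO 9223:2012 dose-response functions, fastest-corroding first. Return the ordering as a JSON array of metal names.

copper: temperature factor f = +0.126·(-12.3) = -1.5498
  SO₂ term: 0.0053·134.1^0.26·exp(0.059·60-1.5498) = 0.1386
  Cl⁻ term: 0.01025·7.0^0.27·exp(0.036·60+0.049·-2.3) = 0.1343
  sum: 0.1386 + 0.1343 → r_corr = 0.2729 μm/a
zinc: T≤10 °C ⇒ hinge +0.038·(-2.3−10) = -0.4674
  Pd branch = 0.0129·Pd^0.44·e^(0.046·RH+f) = 1.102 μm/a
  Cl⁻ term: 0.0175·7.0^0.57·exp(0.008·60+0.085·-2.3) = 0.07052
  sum: 1.102 + 0.07052 → r_corr = 1.173 μm/a
carbon steel: T≤10 °C ⇒ hinge +0.150·(-2.3−10) = -1.8450
  Pd branch = 1.77·Pd^0.52·e^(0.02·RH+f) = 11.86 μm/a
  Sd branch = 0.102·Sd^0.62·e^(0.033·RH+0.04·T) = 2.252 μm/a
  sum: 11.86 + 2.252 → r_corr = 14.11 μm/a
Ordering by μm/a: carbon steel (14.1) > zinc (1.17) > copper (0.273)

["carbon steel", "zinc", "copper"]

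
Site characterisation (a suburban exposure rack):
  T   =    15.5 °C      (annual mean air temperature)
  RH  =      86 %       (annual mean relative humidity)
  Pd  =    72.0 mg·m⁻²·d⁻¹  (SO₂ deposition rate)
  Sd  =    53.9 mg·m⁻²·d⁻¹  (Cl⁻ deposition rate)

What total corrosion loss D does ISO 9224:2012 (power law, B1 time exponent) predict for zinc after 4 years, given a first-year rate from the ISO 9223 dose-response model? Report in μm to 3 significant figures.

zinc: temperature factor f = -0.071·(5.5) = -0.3905
  Pd branch = 0.0129·Pd^0.44·e^(0.046·RH+f) = 2.994 μm/a
  Sd branch = 0.0175·Sd^0.57·e^(0.008·RH+0.085·T) = 1.262 μm/a
  sum: 2.994 + 1.262 → r_corr = 4.256 μm/a
Long-term exponent b (ISO 9224 Table 2, B1) = 0.813
  D(4) = 4.256 × 4^0.813 = 4.256 × 3.087 = 13.14 μm

D(4) = 13.1 μm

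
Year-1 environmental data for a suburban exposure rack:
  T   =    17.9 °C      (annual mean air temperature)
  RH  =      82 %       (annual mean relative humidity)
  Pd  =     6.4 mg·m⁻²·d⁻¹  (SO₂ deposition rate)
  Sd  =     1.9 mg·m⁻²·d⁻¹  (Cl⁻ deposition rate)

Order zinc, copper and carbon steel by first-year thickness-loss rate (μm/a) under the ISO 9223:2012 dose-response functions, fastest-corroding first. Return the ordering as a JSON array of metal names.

["carbon steel", "copper", "zinc"]

zinc: T>10 °C ⇒ hinge -0.071·(17.9−10) = -0.5609
  Pd branch = 0.0129·Pd^0.44·e^(0.046·RH+f) = 0.7242 μm/a
  Cl⁻ term: 0.0175·1.9^0.57·exp(0.008·82+0.085·17.9) = 0.2226
  sum: 0.7242 + 0.2226 → r_corr = 0.9469 μm/a
copper: f(T) = -0.080·(T−10) [T>10 °C] = -0.6320
  SO₂ term: 0.0053·6.4^0.26·exp(0.059·82-0.6320) = 0.5761
  Cl⁻ term: 0.01025·1.9^0.27·exp(0.036·82+0.049·17.9) = 0.561
  sum: 0.5761 + 0.561 → r_corr = 1.137 μm/a
carbon steel: T>10 °C ⇒ hinge -0.054·(17.9−10) = -0.4266
  Pd branch = 1.77·Pd^0.52·e^(0.02·RH+f) = 15.64 μm/a
  Cl⁻ term: 0.102·1.9^0.62·exp(0.033·82+0.04·17.9) = 4.651
  sum: 15.64 + 4.651 → r_corr = 20.29 μm/a
Ordering by μm/a: carbon steel (20.3) > copper (1.14) > zinc (0.947)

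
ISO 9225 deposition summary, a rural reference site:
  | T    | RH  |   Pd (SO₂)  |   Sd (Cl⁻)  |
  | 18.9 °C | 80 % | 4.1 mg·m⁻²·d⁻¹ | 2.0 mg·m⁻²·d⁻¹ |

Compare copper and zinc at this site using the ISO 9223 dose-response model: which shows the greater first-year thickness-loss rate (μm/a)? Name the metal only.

copper: temperature factor f = -0.080·(8.9) = -0.7120
  SO₂ term: 0.0053·4.1^0.26·exp(0.059·80-0.7120) = 0.421
  Sd branch = 0.01025·Sd^0.27·e^(0.036·RH+0.049·T) = 0.5559 μm/a
  sum: 0.421 + 0.5559 → r_corr = 0.9768 μm/a
zinc: T>10 °C ⇒ hinge -0.071·(18.9−10) = -0.6319
  Pd branch = 0.0129·Pd^0.44·e^(0.046·RH+f) = 0.5058 μm/a
  Cl⁻ term: 0.0175·2.0^0.57·exp(0.008·80+0.085·18.9) = 0.2456
  sum: 0.5058 + 0.2456 → r_corr = 0.7514 μm/a
Ordering by μm/a: copper (0.977) > zinc (0.751)

copper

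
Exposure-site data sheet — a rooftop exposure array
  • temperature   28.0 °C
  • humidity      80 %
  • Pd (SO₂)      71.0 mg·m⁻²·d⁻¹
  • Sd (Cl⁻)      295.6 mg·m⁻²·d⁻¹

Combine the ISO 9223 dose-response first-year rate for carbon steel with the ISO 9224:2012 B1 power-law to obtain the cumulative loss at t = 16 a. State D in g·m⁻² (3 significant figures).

D(16) = 6.01e+03 g·m⁻²

carbon steel: T>10 °C ⇒ hinge -0.054·(28.0−10) = -0.9720
  sulphur-dioxide contribution → 30.43 μm/a
  chloride contribution → 149.1 μm/a
  total first-year rate 179.5 μm/a
ISO 9224: D(t) = r_corr · t^b with b = 0.523 (carbon steel, B1)
  D(16) = 179.5 × 16^0.523 = 179.5 × 4.263 = 765.3 μm
  Mass loss = 765.3 μm × 7.85 g/cm³ = 6008 g·m⁻²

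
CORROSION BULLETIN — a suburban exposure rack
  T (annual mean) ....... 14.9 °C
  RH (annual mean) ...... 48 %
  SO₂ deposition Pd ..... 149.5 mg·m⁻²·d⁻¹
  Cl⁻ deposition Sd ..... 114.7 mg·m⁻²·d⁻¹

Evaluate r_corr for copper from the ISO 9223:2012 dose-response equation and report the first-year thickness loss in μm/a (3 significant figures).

r_corr = 0.654 μm/a

copper: T>10 °C ⇒ hinge -0.080·(14.9−10) = -0.3920
  Pd branch = 0.0053·Pd^0.26·e^(0.059·RH+f) = 0.2235 μm/a
  Sd branch = 0.01025·Sd^0.27·e^(0.036·RH+0.049·T) = 0.4309 μm/a
  r_corr = 0.2235 + 0.4309 = 0.6544 μm/a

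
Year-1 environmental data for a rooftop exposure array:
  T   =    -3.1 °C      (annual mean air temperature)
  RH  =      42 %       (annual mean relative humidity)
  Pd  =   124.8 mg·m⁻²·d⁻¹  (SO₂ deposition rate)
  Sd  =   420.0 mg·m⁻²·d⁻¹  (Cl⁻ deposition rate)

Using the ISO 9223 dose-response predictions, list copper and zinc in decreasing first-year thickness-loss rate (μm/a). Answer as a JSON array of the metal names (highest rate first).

["zinc", "copper"]

copper: temperature factor f = +0.126·(-13.1) = -1.6506
  SO₂ term: 0.0053·124.8^0.26·exp(0.059·42-1.6506) = 0.04252
  Cl⁻ term: 0.01025·420.0^0.27·exp(0.036·42+0.049·-3.1) = 0.204
  r_corr = 0.04252 + 0.204 = 0.2465 μm/a
zinc: T≤10 °C ⇒ hinge +0.038·(-3.1−10) = -0.4978
  Pd branch = 0.0129·Pd^0.44·e^(0.046·RH+f) = 0.4527 μm/a
  Sd branch = 0.0175·Sd^0.57·e^(0.008·RH+0.085·T) = 0.5885 μm/a
  r_corr = 0.4527 + 0.5885 = 1.041 μm/a
Ordering by μm/a: zinc (1.04) > copper (0.247)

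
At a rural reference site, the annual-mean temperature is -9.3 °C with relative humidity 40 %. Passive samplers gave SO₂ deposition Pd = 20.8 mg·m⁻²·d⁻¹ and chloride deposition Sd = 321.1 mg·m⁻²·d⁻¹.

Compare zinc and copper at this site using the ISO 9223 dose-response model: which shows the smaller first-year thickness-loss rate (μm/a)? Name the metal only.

copper

zinc: temperature factor f = +0.038·(-19.3) = -0.7334
  SO₂ term: 0.0129·20.8^0.44·exp(0.046·40-0.7334) = 0.1483
  Cl⁻ term: 0.0175·321.1^0.57·exp(0.008·40+0.085·-9.3) = 0.2934
  r_corr = 0.1483 + 0.2934 = 0.4417 μm/a
copper: f(T) = +0.126·(T−10) [T≤10 °C] = -2.4318
  Pd branch = 0.0053·Pd^0.26·e^(0.059·RH+f) = 0.01086 μm/a
  Sd branch = 0.01025·Sd^0.27·e^(0.036·RH+0.049·T) = 0.1303 μm/a
  sum: 0.01086 + 0.1303 → r_corr = 0.1412 μm/a
Ordering by μm/a: zinc (0.442) > copper (0.141)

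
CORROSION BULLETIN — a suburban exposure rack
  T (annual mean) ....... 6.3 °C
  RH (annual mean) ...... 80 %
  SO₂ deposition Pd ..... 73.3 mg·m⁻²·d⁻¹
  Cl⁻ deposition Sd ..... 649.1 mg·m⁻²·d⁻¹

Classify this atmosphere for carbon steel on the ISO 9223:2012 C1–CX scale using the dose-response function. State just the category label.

C5

carbon steel: f(T) = +0.150·(T−10) [T≤10 °C] = -0.5550
  Pd branch = 1.77·Pd^0.52·e^(0.02·RH+f) = 46.95 μm/a
  Cl⁻ term: 0.102·649.1^0.62·exp(0.033·80+0.04·6.3) = 101.9
  sum: 46.95 + 101.9 → r_corr = 148.9 μm/a
Category bounds: 80…200 μm/a bracket r_corr ⇒ C5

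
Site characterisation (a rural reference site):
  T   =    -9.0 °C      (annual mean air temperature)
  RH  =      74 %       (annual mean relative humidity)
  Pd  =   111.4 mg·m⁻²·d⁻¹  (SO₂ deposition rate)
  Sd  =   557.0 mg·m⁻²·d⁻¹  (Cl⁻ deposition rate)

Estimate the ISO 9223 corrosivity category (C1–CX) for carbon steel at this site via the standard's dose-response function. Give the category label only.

C3

carbon steel: temperature factor f = +0.150·(-19.0) = -2.8500
  Pd branch = 1.77·Pd^0.52·e^(0.02·RH+f) = 5.216 μm/a
  Sd branch = 0.102·Sd^0.62·e^(0.033·RH+0.04·T) = 41.23 μm/a
  r_corr = 5.216 + 41.23 = 46.45 μm/a
46.4 μm/a falls in (25, 50] for carbon steel → category C3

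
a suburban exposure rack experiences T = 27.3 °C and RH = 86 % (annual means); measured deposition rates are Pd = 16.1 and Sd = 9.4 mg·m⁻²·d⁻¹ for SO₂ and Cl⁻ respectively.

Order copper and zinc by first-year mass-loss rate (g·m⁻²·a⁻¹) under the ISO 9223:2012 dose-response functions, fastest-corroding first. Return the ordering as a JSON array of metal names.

["copper", "zinc"]

copper: f(T) = -0.080·(T−10) [T>10 °C] = -1.3840
  sulphur-dioxide contribution → 0.4371 μm/a
  chloride contribution → 1.581 μm/a
  ⇒ r_corr(copper) = 2.018 μm/a
  mass loss = 2.018 μm/a × 8.96 g/cm³ = 18.08 g·m⁻²·a⁻¹
zinc: temperature factor f = -0.071·(17.3) = -1.2283
  sulphur-dioxide contribution → 0.6702 μm/a
  chloride contribution → 1.271 μm/a
  ⇒ r_corr(zinc) = 1.942 μm/a
  mass loss = 1.942 μm/a × 7.14 g/cm³ = 13.86 g·m⁻²·a⁻¹
Ordering by g·m⁻²·a⁻¹: copper (18.1) > zinc (13.9)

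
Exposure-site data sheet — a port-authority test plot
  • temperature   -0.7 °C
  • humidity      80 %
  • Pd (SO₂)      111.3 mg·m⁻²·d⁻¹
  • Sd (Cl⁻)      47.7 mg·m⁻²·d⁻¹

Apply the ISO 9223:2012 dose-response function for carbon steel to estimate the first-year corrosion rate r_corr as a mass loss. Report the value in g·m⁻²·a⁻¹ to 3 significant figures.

carbon steel: temperature factor f = +0.150·(-10.7) = -1.6050
  Pd branch = 1.77·Pd^0.52·e^(0.02·RH+f) = 20.42 μm/a
  Cl⁻ term: 0.102·47.7^0.62·exp(0.033·80+0.04·-0.7) = 15.26
  r_corr = 20.42 + 15.26 = 35.68 μm/a
Convert to mass loss: 35.68 μm/a × 7.85 g/cm³ = 280.1 g·m⁻²·a⁻¹

r_corr = 280 g·m⁻²·a⁻¹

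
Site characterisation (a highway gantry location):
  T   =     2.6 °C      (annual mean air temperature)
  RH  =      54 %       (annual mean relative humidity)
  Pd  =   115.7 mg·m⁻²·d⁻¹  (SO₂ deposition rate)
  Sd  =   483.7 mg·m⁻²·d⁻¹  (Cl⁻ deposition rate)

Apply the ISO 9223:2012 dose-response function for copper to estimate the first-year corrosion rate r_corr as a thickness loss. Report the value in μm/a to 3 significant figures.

r_corr = 0.605 μm/a

copper: f(T) = +0.126·(T−10) [T≤10 °C] = -0.9324
  SO₂ term: 0.0053·115.7^0.26·exp(0.059·54-0.9324) = 0.1736
  Sd branch = 0.01025·Sd^0.27·e^(0.036·RH+0.049·T) = 0.4317 μm/a
  r_corr = 0.1736 + 0.4317 = 0.6052 μm/a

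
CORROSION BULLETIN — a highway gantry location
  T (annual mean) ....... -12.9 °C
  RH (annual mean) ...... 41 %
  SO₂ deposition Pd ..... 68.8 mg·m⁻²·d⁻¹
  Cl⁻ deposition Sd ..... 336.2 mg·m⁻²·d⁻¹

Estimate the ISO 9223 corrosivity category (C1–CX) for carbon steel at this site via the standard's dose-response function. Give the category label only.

carbon steel: T≤10 °C ⇒ hinge +0.150·(-12.9−10) = -3.4350
  sulphur-dioxide contribution → 1.169 μm/a
  chloride contribution → 8.682 μm/a
  total first-year rate 9.851 μm/a
9.85 μm/a falls in (1.3, 25] for carbon steel → category C2

C2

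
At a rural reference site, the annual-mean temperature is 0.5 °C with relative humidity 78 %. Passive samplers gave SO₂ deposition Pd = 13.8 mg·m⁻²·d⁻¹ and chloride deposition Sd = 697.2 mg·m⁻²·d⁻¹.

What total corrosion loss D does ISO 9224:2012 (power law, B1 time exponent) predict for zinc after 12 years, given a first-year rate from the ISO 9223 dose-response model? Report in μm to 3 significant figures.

zinc: f(T) = +0.038·(T−10) [T≤10 °C] = -0.3610
  Pd branch = 0.0129·Pd^0.44·e^(0.046·RH+f) = 1.032 μm/a
  Sd branch = 0.0175·Sd^0.57·e^(0.008·RH+0.085·T) = 1.423 μm/a
  r_corr = 1.032 + 1.423 = 2.455 μm/a
ISO 9224: D(t) = r_corr · t^b with b = 0.813 (zinc, B1)
  D(12) = 2.455 × 12^0.813 = 2.455 × 7.54 = 18.51 μm

D(12) = 18.5 μm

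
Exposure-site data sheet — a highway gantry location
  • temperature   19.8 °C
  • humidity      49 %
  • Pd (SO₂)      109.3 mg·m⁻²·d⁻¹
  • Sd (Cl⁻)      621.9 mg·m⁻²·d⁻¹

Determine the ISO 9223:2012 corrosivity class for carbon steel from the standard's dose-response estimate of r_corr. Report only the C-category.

C5

carbon steel: T>10 °C ⇒ hinge -0.054·(19.8−10) = -0.5292
  SO₂ term: 1.77·109.3^0.52·exp(0.02·49-0.5292) = 31.9
  Cl⁻ term: 0.102·621.9^0.62·exp(0.033·49+0.04·19.8) = 61.22
  sum: 31.9 + 61.22 → r_corr = 93.13 μm/a
Category bounds: 80…200 μm/a bracket r_corr ⇒ C5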